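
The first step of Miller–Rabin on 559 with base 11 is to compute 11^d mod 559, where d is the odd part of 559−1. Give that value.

559 − 1 = 558 = 2^1 · 279, so d = 279.
11^1 ≡ 11 (mod 559)
11^2 ≡ 11^2 = 121 ≡ 121 (mod 559)
11^4 ≡ 121^2 = 14641 ≡ 107 (mod 559)
11^8 ≡ 107^2 = 11449 ≡ 269 (mod 559)
11^16 ≡ 269^2 = 72361 ≡ 250 (mod 559)
11^32 ≡ 250^2 = 62500 ≡ 451 (mod 559)
11^64 ≡ 451^2 = 203401 ≡ 484 (mod 559)
11^128 ≡ 484^2 = 234256 ≡ 35 (mod 559)
11^256 ≡ 35^2 = 1225 ≡ 107 (mod 559)
279 = 256 + 16 + 4 + 2 + 1 in binary powers of 2.
So 11^279 ≡ 107 · 250 · 107 · 121 · 11 ≡ 434 (mod 559).
Squaring chain: 434; never reaches −1, so base 11 is a Miller–Rabin witness that 559 is composite.

434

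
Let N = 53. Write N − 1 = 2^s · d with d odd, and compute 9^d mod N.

53 − 1 = 52 = 2^2 · 13, so d = 13.
9^1 ≡ 9 (mod 53)
9^2 ≡ 9^2 = 81 ≡ 28 (mod 53)
9^4 ≡ 28^2 = 784 ≡ 42 (mod 53)
9^8 ≡ 42^2 = 1764 ≡ 15 (mod 53)
13 = 8 + 4 + 1 in binary powers of 2.
So 9^13 ≡ 15 · 42 · 9 ≡ 52 (mod 53).
Since 9^d ≡ 52 (mod 53), base 9 does not prove 53 composite.

52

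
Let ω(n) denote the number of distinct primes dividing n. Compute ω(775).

775 = 5^2 · 31
775 = 5^2 · 31, which has 2 distinct prime factors.

2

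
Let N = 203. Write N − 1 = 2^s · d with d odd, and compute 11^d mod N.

177

203 − 1 = 202 = 2^1 · 101, so d = 101.
11^1 ≡ 11 (mod 203)
11^2 ≡ 11^2 = 121 ≡ 121 (mod 203)
11^4 ≡ 121^2 = 14641 ≡ 25 (mod 203)
11^8 ≡ 25^2 = 625 ≡ 16 (mod 203)
11^16 ≡ 16^2 = 256 ≡ 53 (mod 203)
11^32 ≡ 53^2 = 2809 ≡ 170 (mod 203)
11^64 ≡ 170^2 = 28900 ≡ 74 (mod 203)
101 = 64 + 32 + 4 + 1 in binary powers of 2.
So 11^101 ≡ 74 · 170 · 25 · 11 ≡ 177 (mod 203).
Squaring chain: 177; never reaches −1, so base 11 is a Miller–Rabin witness that 203 is composite.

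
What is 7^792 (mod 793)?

7^1 ≡ 7 (mod 793)
7^2 ≡ 7^2 = 49 ≡ 49 (mod 793)
7^4 ≡ 49^2 = 2401 ≡ 22 (mod 793)
7^8 ≡ 22^2 = 484 ≡ 484 (mod 793)
7^16 ≡ 484^2 = 234256 ≡ 321 (mod 793)
7^32 ≡ 321^2 = 103041 ≡ 744 (mod 793)
7^64 ≡ 744^2 = 553536 ≡ 22 (mod 793)
7^128 ≡ 22^2 = 484 ≡ 484 (mod 793)
7^256 ≡ 484^2 = 234256 ≡ 321 (mod 793)
7^512 ≡ 321^2 = 103041 ≡ 744 (mod 793)
792 = 512 + 256 + 16 + 8 in binary powers of 2.
So 7^792 ≡ 744 · 321 · 321 · 484 ≡ 339 (mod 793).
Since 339 ≠ 1, base 7 is a Fermat witness: 793 is composite.

339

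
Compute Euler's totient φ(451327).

428064

Factor: 451327 = 29 · 79 · 197.
φ(451327) = (29−1) · (79−1) · (197−1) = 28 · 78 · 196 = 428064.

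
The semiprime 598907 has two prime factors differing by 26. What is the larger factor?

Since p = q + 26, we have 598907 = q(q + 26), so q² + 26q − 598907 = 0.
Discriminant: 26² + 4·598907 = 676 + 2395628 = 2396304; √2396304 = 1548.
q = (−26 + 1548)/2 = 761, and p = q + 26 = 787.
Check: 761 · 787 = 598907.

787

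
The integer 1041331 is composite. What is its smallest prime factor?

1041331 is odd.
Digit sum 13, not divisible by 3.
Ends in 1: not divisible by 5.
7: 1041331 = 7·148761 + 4
11: 1041331 = 11·94666 + 5
13: 1041331 = 13·80102 + 5
17: 1041331 = 17·61254 + 13
19: 1041331 = 19·54806 + 17
23: 1041331 = 23·45275 + 6
29: 1041331 = 29·35907 + 28
31: 1041331 = 31·33591 + 10
37: 1041331 = 37·28144 + 3
41: 1041331 = 41·25398 + 13
43: 1041331 = 43·24217

43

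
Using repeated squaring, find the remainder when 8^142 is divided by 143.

8^1 ≡ 8 (mod 143)
8^2 ≡ 8^2 = 64 ≡ 64 (mod 143)
8^4 ≡ 64^2 = 4096 ≡ 92 (mod 143)
8^8 ≡ 92^2 = 8464 ≡ 27 (mod 143)
8^16 ≡ 27^2 = 729 ≡ 14 (mod 143)
8^32 ≡ 14^2 = 196 ≡ 53 (mod 143)
8^64 ≡ 53^2 = 2809 ≡ 92 (mod 143)
8^128 ≡ 92^2 = 8464 ≡ 27 (mod 143)
142 = 128 + 8 + 4 + 2 in binary powers of 2.
So 8^142 ≡ 27 · 27 · 92 · 64 ≡ 64 (mod 143).
Since 64 ≠ 1, base 8 is a Fermat witness: 143 is composite.

64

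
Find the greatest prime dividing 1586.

61

1586 = 2 · 793
793 = 13 · 61
61 is prime.
So 1586 = 2 · 13 · 61; the largest prime factor is 61.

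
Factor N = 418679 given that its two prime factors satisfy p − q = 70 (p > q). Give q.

613

Since p = q + 70, we have 418679 = q(q + 70), so q² + 70q − 418679 = 0.
Discriminant: 70² + 4·418679 = 4900 + 1674716 = 1679616; √1679616 = 1296.
q = (−70 + 1296)/2 = 613, and p = q + 70 = 683.
Check: 613 · 683 = 418679.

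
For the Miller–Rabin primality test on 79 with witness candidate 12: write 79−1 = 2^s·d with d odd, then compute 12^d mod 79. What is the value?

79 − 1 = 78 = 2^1 · 39, so d = 39.
12^1 ≡ 12 (mod 79)
12^2 ≡ 12^2 = 144 ≡ 65 (mod 79)
12^4 ≡ 65^2 = 4225 ≡ 38 (mod 79)
12^8 ≡ 38^2 = 1444 ≡ 22 (mod 79)
12^16 ≡ 22^2 = 484 ≡ 10 (mod 79)
12^32 ≡ 10^2 = 100 ≡ 21 (mod 79)
39 = 32 + 4 + 2 + 1 in binary powers of 2.
So 12^39 ≡ 21 · 38 · 65 · 12 ≡ 78 (mod 79).
Since 12^d ≡ 78 (mod 79), base 12 does not prove 79 composite.

78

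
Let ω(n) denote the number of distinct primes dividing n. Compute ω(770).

770 = 2 · 385
385 = 5 · 77
77 = 7 · 11
770 = 2 · 5 · 7 · 11, which has 4 distinct prime factors.

4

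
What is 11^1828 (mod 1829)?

1405

11^1 ≡ 11 (mod 1829)
11^2 ≡ 11^2 = 121 ≡ 121 (mod 1829)
11^4 ≡ 121^2 = 14641 ≡ 9 (mod 1829)
11^8 ≡ 9^2 = 81 ≡ 81 (mod 1829)
11^16 ≡ 81^2 = 6561 ≡ 1074 (mod 1829)
11^32 ≡ 1074^2 = 1153476 ≡ 1206 (mod 1829)
11^64 ≡ 1206^2 = 1454436 ≡ 381 (mod 1829)
11^128 ≡ 381^2 = 145161 ≡ 670 (mod 1829)
11^256 ≡ 670^2 = 448900 ≡ 795 (mod 1829)
11^512 ≡ 795^2 = 632025 ≡ 1020 (mod 1829)
11^1024 ≡ 1020^2 = 1040400 ≡ 1528 (mod 1829)
1828 = 1024 + 512 + 256 + 32 + 4 in binary powers of 2.
So 11^1828 ≡ 1528 · 1020 · 795 · 1206 · 9 ≡ 1405 (mod 1829).
Since 1405 ≠ 1, base 11 is a Fermat witness: 1829 is composite.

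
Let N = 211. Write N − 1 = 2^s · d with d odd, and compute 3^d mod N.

210

211 − 1 = 210 = 2^1 · 105, so d = 105.
3^1 ≡ 3 (mod 211)
3^2 ≡ 3^2 = 9 ≡ 9 (mod 211)
3^4 ≡ 9^2 = 81 ≡ 81 (mod 211)
3^8 ≡ 81^2 = 6561 ≡ 20 (mod 211)
3^16 ≡ 20^2 = 400 ≡ 189 (mod 211)
3^32 ≡ 189^2 = 35721 ≡ 62 (mod 211)
3^64 ≡ 62^2 = 3844 ≡ 46 (mod 211)
105 = 64 + 32 + 8 + 1 in binary powers of 2.
So 3^105 ≡ 46 · 62 · 20 · 3 ≡ 210 (mod 211).
Since 3^d ≡ 210 (mod 211), base 3 does not prove 211 composite.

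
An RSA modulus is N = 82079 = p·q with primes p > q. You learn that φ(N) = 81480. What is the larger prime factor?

389

φ(n) = (p−1)(q−1) = n − (p+q) + 1, so p + q = 82079 − 81480 + 1 = 600.
p and q are the roots of t² − 600t + 82079 = 0.
Discriminant: 600² − 4·82079 = 360000 − 328316 = 31684; √31684 = 178.
q = (600 − 178)/2 = 211, p = (600 + 178)/2 = 389.
Check: 211 · 389 = 82079.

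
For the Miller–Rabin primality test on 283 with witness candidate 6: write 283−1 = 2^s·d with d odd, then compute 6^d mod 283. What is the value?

1

283 − 1 = 282 = 2^1 · 141, so d = 141.
6^1 ≡ 6 (mod 283)
6^2 ≡ 6^2 = 36 ≡ 36 (mod 283)
6^4 ≡ 36^2 = 1296 ≡ 164 (mod 283)
6^8 ≡ 164^2 = 26896 ≡ 11 (mod 283)
6^16 ≡ 11^2 = 121 ≡ 121 (mod 283)
6^32 ≡ 121^2 = 14641 ≡ 208 (mod 283)
6^64 ≡ 208^2 = 43264 ≡ 248 (mod 283)
6^128 ≡ 248^2 = 61504 ≡ 93 (mod 283)
141 = 128 + 8 + 4 + 1 in binary powers of 2.
So 6^141 ≡ 93 · 11 · 164 · 6 ≡ 1 (mod 283).
Since 6^d ≡ 1 (mod 283), base 6 does not prove 283 composite.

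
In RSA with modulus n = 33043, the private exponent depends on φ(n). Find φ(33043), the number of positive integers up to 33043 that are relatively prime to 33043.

Factor: 33043 = 173 · 191.
φ(33043) = (173−1) · (191−1) = 172 · 190 = 32680.

32680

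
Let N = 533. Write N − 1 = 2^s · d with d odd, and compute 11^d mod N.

89

533 − 1 = 532 = 2^2 · 133, so d = 133.
11^1 ≡ 11 (mod 533)
11^2 ≡ 11^2 = 121 ≡ 121 (mod 533)
11^4 ≡ 121^2 = 14641 ≡ 250 (mod 533)
11^8 ≡ 250^2 = 62500 ≡ 139 (mod 533)
11^16 ≡ 139^2 = 19321 ≡ 133 (mod 533)
11^32 ≡ 133^2 = 17689 ≡ 100 (mod 533)
11^64 ≡ 100^2 = 10000 ≡ 406 (mod 533)
11^128 ≡ 406^2 = 164836 ≡ 139 (mod 533)
133 = 128 + 4 + 1 in binary powers of 2.
So 11^133 ≡ 139 · 250 · 11 ≡ 89 (mod 533).
Squaring chain: 89 → 459; never reaches −1, so base 11 is a Miller–Rabin witness that 533 is composite.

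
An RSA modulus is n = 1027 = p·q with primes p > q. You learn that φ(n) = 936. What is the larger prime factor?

φ(n) = (p−1)(q−1) = n − (p+q) + 1, so p + q = 1027 − 936 + 1 = 92.
p and q are the roots of t² − 92t + 1027 = 0.
Discriminant: 92² − 4·1027 = 8464 − 4108 = 4356; √4356 = 66.
q = (92 − 66)/2 = 13, p = (92 + 66)/2 = 79.
Check: 13 · 79 = 1027.

79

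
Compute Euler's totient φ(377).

Factor: 377 = 13 · 29.
φ(377) = (13−1) · (29−1) = 12 · 28 = 336.

336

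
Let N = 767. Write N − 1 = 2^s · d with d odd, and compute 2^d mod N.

644

767 − 1 = 766 = 2^1 · 383, so d = 383.
2^1 ≡ 2 (mod 767)
2^2 ≡ 2^2 = 4 ≡ 4 (mod 767)
2^4 ≡ 4^2 = 16 ≡ 16 (mod 767)
2^8 ≡ 16^2 = 256 ≡ 256 (mod 767)
2^16 ≡ 256^2 = 65536 ≡ 341 (mod 767)
2^32 ≡ 341^2 = 116281 ≡ 464 (mod 767)
2^64 ≡ 464^2 = 215296 ≡ 536 (mod 767)
2^128 ≡ 536^2 = 287296 ≡ 438 (mod 767)
2^256 ≡ 438^2 = 191844 ≡ 94 (mod 767)
383 = 256 + 64 + 32 + 16 + 8 + 4 + 2 + 1 in binary powers of 2.
So 2^383 ≡ 94 · 536 · 464 · 341 · 256 · 16 · 4 · 2 ≡ 644 (mod 767).
Squaring chain: 644; never reaches −1, so base 2 is a Miller–Rabin witness that 767 is composite.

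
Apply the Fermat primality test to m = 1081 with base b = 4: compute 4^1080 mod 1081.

4^1 ≡ 4 (mod 1081)
4^2 ≡ 4^2 = 16 ≡ 16 (mod 1081)
4^4 ≡ 16^2 = 256 ≡ 256 (mod 1081)
4^8 ≡ 256^2 = 65536 ≡ 676 (mod 1081)
4^16 ≡ 676^2 = 456976 ≡ 794 (mod 1081)
4^32 ≡ 794^2 = 630436 ≡ 213 (mod 1081)
4^64 ≡ 213^2 = 45369 ≡ 1048 (mod 1081)
4^128 ≡ 1048^2 = 1098304 ≡ 8 (mod 1081)
4^256 ≡ 8^2 = 64 ≡ 64 (mod 1081)
4^512 ≡ 64^2 = 4096 ≡ 853 (mod 1081)
4^1024 ≡ 853^2 = 727609 ≡ 96 (mod 1081)
1080 = 1024 + 32 + 16 + 8 in binary powers of 2.
So 4^1080 ≡ 96 · 213 · 794 · 676 ≡ 200 (mod 1081).
Since 200 ≠ 1, base 4 is a Fermat witness: 1081 is composite.

200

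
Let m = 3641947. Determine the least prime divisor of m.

37

3641947 is odd.
Digit sum 34, not divisible by 3.
Ends in 7: not divisible by 5.
7: 3641947 = 7·520278 + 1
11: 3641947 = 11·331086 + 1
13: 3641947 = 13·280149 + 10
17: 3641947 = 17·214232 + 3
19: 3641947 = 19·191681 + 8
23: 3641947 = 23·158345 + 12
29: 3641947 = 29·125584 + 11
31: 3641947 = 31·117482 + 5
37: 3641947 = 37·98431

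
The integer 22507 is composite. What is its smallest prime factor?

22507 is odd.
Digit sum 16, not divisible by 3.
Ends in 7: not divisible by 5.
7: 22507 = 7·3215 + 2
11: 22507 = 11·2046 + 1
13: 22507 = 13·1731 + 4
17: 22507 = 17·1323 + 16
19: 22507 = 19·1184 + 11
23: 22507 = 23·978 + 13
29: 22507 = 29·776 + 3
31: 22507 = 31·726 + 1
37: 22507 = 37·608 + 11
41: 22507 = 41·548 + 39
43: 22507 = 43·523 + 18
47: 22507 = 47·478 + 41
53: 22507 = 53·424 + 35
59: 22507 = 59·381 + 28
61: 22507 = 61·368 + 59
67: 22507 = 67·335 + 62
71: 22507 = 71·317

71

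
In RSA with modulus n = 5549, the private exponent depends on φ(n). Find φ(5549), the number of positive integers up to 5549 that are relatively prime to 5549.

Factor: 5549 = 31 · 179.
φ(5549) = (31−1) · (179−1) = 30 · 178 = 5340.

5340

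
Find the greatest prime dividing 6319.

6319 = 71 · 89
89 is prime.
So 6319 = 71 · 89; the largest prime factor is 89.

89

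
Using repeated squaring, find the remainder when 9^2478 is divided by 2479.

9^1 ≡ 9 (mod 2479)
9^2 ≡ 9^2 = 81 ≡ 81 (mod 2479)
9^4 ≡ 81^2 = 6561 ≡ 1603 (mod 2479)
9^8 ≡ 1603^2 = 2569609 ≡ 1365 (mod 2479)
9^16 ≡ 1365^2 = 1863225 ≡ 1496 (mod 2479)
9^32 ≡ 1496^2 = 2238016 ≡ 1958 (mod 2479)
9^64 ≡ 1958^2 = 3833764 ≡ 1230 (mod 2479)
9^128 ≡ 1230^2 = 1512900 ≡ 710 (mod 2479)
9^256 ≡ 710^2 = 504100 ≡ 863 (mod 2479)
9^512 ≡ 863^2 = 744769 ≡ 1069 (mod 2479)
9^1024 ≡ 1069^2 = 1142761 ≡ 2421 (mod 2479)
9^2048 ≡ 2421^2 = 5861241 ≡ 885 (mod 2479)
2478 = 2048 + 256 + 128 + 32 + 8 + 4 + 2 in binary powers of 2.
So 9^2478 ≡ 885 · 863 · 710 · 1958 · 1365 · 1603 · 81 ≡ 729 (mod 2479).
Since 729 ≠ 1, base 9 is a Fermat witness: 2479 is composite.

729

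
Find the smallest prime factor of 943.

943 is odd.
Digit sum 16, not divisible by 3.
Ends in 3: not divisible by 5.
7: 943 = 7·134 + 5
11: 943 = 11·85 + 8
13: 943 = 13·72 + 7
17: 943 = 17·55 + 8
19: 943 = 19·49 + 12
23: 943 = 23·41

23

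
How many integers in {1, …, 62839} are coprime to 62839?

Factor: 62839 = 7 · 47 · 191.
φ(62839) = (7−1) · (47−1) · (191−1) = 6 · 46 · 190 = 52440.

52440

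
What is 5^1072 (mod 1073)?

488

5^1 ≡ 5 (mod 1073)
5^2 ≡ 5^2 = 25 ≡ 25 (mod 1073)
5^4 ≡ 25^2 = 625 ≡ 625 (mod 1073)
5^8 ≡ 625^2 = 390625 ≡ 53 (mod 1073)
5^16 ≡ 53^2 = 2809 ≡ 663 (mod 1073)
5^32 ≡ 663^2 = 439569 ≡ 712 (mod 1073)
5^64 ≡ 712^2 = 506944 ≡ 488 (mod 1073)
5^128 ≡ 488^2 = 238144 ≡ 1011 (mod 1073)
5^256 ≡ 1011^2 = 1022121 ≡ 625 (mod 1073)
5^512 ≡ 625^2 = 390625 ≡ 53 (mod 1073)
5^1024 ≡ 53^2 = 2809 ≡ 663 (mod 1073)
1072 = 1024 + 32 + 16 in binary powers of 2.
So 5^1072 ≡ 663 · 712 · 663 ≡ 488 (mod 1073).
Since 488 ≠ 1, base 5 is a Fermat witness: 1073 is composite.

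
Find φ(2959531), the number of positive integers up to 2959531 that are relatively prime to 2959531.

Factor: 2959531 = 83 · 181 · 197.
φ(2959531) = (83−1) · (181−1) · (197−1) = 82 · 180 · 196 = 2892960.

2892960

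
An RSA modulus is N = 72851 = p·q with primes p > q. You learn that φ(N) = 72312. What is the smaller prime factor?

263

φ(n) = (p−1)(q−1) = n − (p+q) + 1, so p + q = 72851 − 72312 + 1 = 540.
p and q are the roots of t² − 540t + 72851 = 0.
Discriminant: 540² − 4·72851 = 291600 − 291404 = 196; √196 = 14.
q = (540 − 14)/2 = 263, p = (540 + 14)/2 = 277.
Check: 263 · 277 = 72851.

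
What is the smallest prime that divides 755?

5

755 is odd.
Digit sum 17, not divisible by 3.
Ends in 5: divisible by 5.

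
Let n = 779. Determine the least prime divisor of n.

19

779 is odd.
Digit sum 23, not divisible by 3.
Ends in 9: not divisible by 5.
7: 779 = 7·111 + 2
11: 779 = 11·70 + 9
13: 779 = 13·59 + 12
17: 779 = 17·45 + 14
19: 779 = 19·41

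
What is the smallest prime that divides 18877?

43

18877 is odd.
Digit sum 31, not divisible by 3.
Ends in 7: not divisible by 5.
7: 18877 = 7·2696 + 5
11: 18877 = 11·1716 + 1
13: 18877 = 13·1452 + 1
17: 18877 = 17·1110 + 7
19: 18877 = 19·993 + 10
23: 18877 = 23·820 + 17
29: 18877 = 29·650 + 27
31: 18877 = 31·608 + 29
37: 18877 = 37·510 + 7
41: 18877 = 41·460 + 17
43: 18877 = 43·439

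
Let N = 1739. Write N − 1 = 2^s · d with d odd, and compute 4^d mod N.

1283

1739 − 1 = 1738 = 2^1 · 869, so d = 869.
4^1 ≡ 4 (mod 1739)
4^2 ≡ 4^2 = 16 ≡ 16 (mod 1739)
4^4 ≡ 16^2 = 256 ≡ 256 (mod 1739)
4^8 ≡ 256^2 = 65536 ≡ 1193 (mod 1739)
4^16 ≡ 1193^2 = 1423249 ≡ 747 (mod 1739)
4^32 ≡ 747^2 = 558009 ≡ 1529 (mod 1739)
4^64 ≡ 1529^2 = 2337841 ≡ 625 (mod 1739)
4^128 ≡ 625^2 = 390625 ≡ 1089 (mod 1739)
4^256 ≡ 1089^2 = 1185921 ≡ 1662 (mod 1739)
4^512 ≡ 1662^2 = 2762244 ≡ 712 (mod 1739)
869 = 512 + 256 + 64 + 32 + 4 + 1 in binary powers of 2.
So 4^869 ≡ 712 · 1662 · 625 · 1529 · 256 · 4 ≡ 1283 (mod 1739).
Squaring chain: 1283; never reaches −1, so base 4 is a Miller–Rabin witness that 1739 is composite.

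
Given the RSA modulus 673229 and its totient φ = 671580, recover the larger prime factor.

φ(n) = (p−1)(q−1) = n − (p+q) + 1, so p + q = 673229 − 671580 + 1 = 1650.
p and q are the roots of t² − 1650t + 673229 = 0.
Discriminant: 1650² − 4·673229 = 2722500 − 2692916 = 29584; √29584 = 172.
q = (1650 − 172)/2 = 739, p = (1650 + 172)/2 = 911.
Check: 739 · 911 = 673229.

911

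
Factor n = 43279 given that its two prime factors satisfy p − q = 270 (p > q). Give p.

383

Since p = q + 270, we have 43279 = q(q + 270), so q² + 270q − 43279 = 0.
Discriminant: 270² + 4·43279 = 72900 + 173116 = 246016; √246016 = 496.
q = (−270 + 496)/2 = 113, and p = q + 270 = 383.
Check: 113 · 383 = 43279.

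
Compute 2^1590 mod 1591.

471

2^1 ≡ 2 (mod 1591)
2^2 ≡ 2^2 = 4 ≡ 4 (mod 1591)
2^4 ≡ 4^2 = 16 ≡ 16 (mod 1591)
2^8 ≡ 16^2 = 256 ≡ 256 (mod 1591)
2^16 ≡ 256^2 = 65536 ≡ 305 (mod 1591)
2^32 ≡ 305^2 = 93025 ≡ 747 (mod 1591)
2^64 ≡ 747^2 = 558009 ≡ 1159 (mod 1591)
2^128 ≡ 1159^2 = 1343281 ≡ 477 (mod 1591)
2^256 ≡ 477^2 = 227529 ≡ 16 (mod 1591)
2^512 ≡ 16^2 = 256 ≡ 256 (mod 1591)
2^1024 ≡ 256^2 = 65536 ≡ 305 (mod 1591)
1590 = 1024 + 512 + 32 + 16 + 4 + 2 in binary powers of 2.
So 2^1590 ≡ 305 · 256 · 747 · 305 · 16 · 4 ≡ 471 (mod 1591).
Since 471 ≠ 1, base 2 is a Fermat witness: 1591 is composite.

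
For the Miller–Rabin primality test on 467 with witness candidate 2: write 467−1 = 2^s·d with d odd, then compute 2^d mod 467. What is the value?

467 − 1 = 466 = 2^1 · 233, so d = 233.
2^1 ≡ 2 (mod 467)
2^2 ≡ 2^2 = 4 ≡ 4 (mod 467)
2^4 ≡ 4^2 = 16 ≡ 16 (mod 467)
2^8 ≡ 16^2 = 256 ≡ 256 (mod 467)
2^16 ≡ 256^2 = 65536 ≡ 156 (mod 467)
2^32 ≡ 156^2 = 24336 ≡ 52 (mod 467)
2^64 ≡ 52^2 = 2704 ≡ 369 (mod 467)
2^128 ≡ 369^2 = 136161 ≡ 264 (mod 467)
233 = 128 + 64 + 32 + 8 + 1 in binary powers of 2.
So 2^233 ≡ 264 · 369 · 52 · 256 · 2 ≡ 466 (mod 467).
Since 2^d ≡ 466 (mod 467), base 2 does not prove 467 composite.

466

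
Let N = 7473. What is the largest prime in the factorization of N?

53

7473 = 3 · 2491
2491 = 47 · 53
53 is prime.
So 7473 = 3 · 47 · 53; the largest prime factor is 53.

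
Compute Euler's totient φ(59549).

49680

Factor: 59549 = 7 · 47 · 181.
φ(59549) = (7−1) · (47−1) · (181−1) = 6 · 46 · 180 = 49680.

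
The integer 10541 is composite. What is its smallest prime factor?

83

10541 is odd.
Digit sum 11, not divisible by 3.
Ends in 1: not divisible by 5.
7: 10541 = 7·1505 + 6
11: 10541 = 11·958 + 3
13: 10541 = 13·810 + 11
17: 10541 = 17·620 + 1
19: 10541 = 19·554 + 15
23: 10541 = 23·458 + 7
29: 10541 = 29·363 + 14
31: 10541 = 31·340 + 1
37: 10541 = 37·284 + 33
41: 10541 = 41·257 + 4
43: 10541 = 43·245 + 6
47: 10541 = 47·224 + 13
53: 10541 = 53·198 + 47
59: 10541 = 59·178 + 39
61: 10541 = 61·172 + 49
67: 10541 = 67·157 + 22
71: 10541 = 71·148 + 33
73: 10541 = 73·144 + 29
79: 10541 = 79·133 + 34
83: 10541 = 83·127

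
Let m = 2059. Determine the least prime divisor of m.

29

2059 is odd.
Digit sum 16, not divisible by 3.
Ends in 9: not divisible by 5.
7: 2059 = 7·294 + 1
11: 2059 = 11·187 + 2
13: 2059 = 13·158 + 5
17: 2059 = 17·121 + 2
19: 2059 = 19·108 + 7
23: 2059 = 23·89 + 12
29: 2059 = 29·71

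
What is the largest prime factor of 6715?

79

6715 = 5 · 1343
1343 = 17 · 79
79 is prime.
So 6715 = 5 · 17 · 79; the largest prime factor is 79.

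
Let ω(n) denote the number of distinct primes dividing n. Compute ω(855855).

6

855855 = 3^2 · 95095
95095 = 5 · 19019
19019 = 7 · 2717
2717 = 11 · 247
247 = 13 · 19
855855 = 3^2 · 5 · 7 · 11 · 13 · 19, which has 6 distinct prime factors.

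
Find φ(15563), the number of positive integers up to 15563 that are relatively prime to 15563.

15288

Factor: 15563 = 79 · 197.
φ(15563) = (79−1) · (197−1) = 78 · 196 = 15288.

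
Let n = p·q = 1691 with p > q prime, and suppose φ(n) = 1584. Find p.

φ(n) = (p−1)(q−1) = n − (p+q) + 1, so p + q = 1691 − 1584 + 1 = 108.
p and q are the roots of t² − 108t + 1691 = 0.
Discriminant: 108² − 4·1691 = 11664 − 6764 = 4900; √4900 = 70.
q = (108 − 70)/2 = 19, p = (108 + 70)/2 = 89.
Check: 19 · 89 = 1691.

89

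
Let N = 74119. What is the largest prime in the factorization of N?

74119 = 19 · 3901
3901 = 47 · 83
83 is prime.
So 74119 = 19 · 47 · 83; the largest prime factor is 83.

83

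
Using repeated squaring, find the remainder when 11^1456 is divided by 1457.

11^1 ≡ 11 (mod 1457)
11^2 ≡ 11^2 = 121 ≡ 121 (mod 1457)
11^4 ≡ 121^2 = 14641 ≡ 71 (mod 1457)
11^8 ≡ 71^2 = 5041 ≡ 670 (mod 1457)
11^16 ≡ 670^2 = 448900 ≡ 144 (mod 1457)
11^32 ≡ 144^2 = 20736 ≡ 338 (mod 1457)
11^64 ≡ 338^2 = 114244 ≡ 598 (mod 1457)
11^128 ≡ 598^2 = 357604 ≡ 639 (mod 1457)
11^256 ≡ 639^2 = 408321 ≡ 361 (mod 1457)
11^512 ≡ 361^2 = 130321 ≡ 648 (mod 1457)
11^1024 ≡ 648^2 = 419904 ≡ 288 (mod 1457)
1456 = 1024 + 256 + 128 + 32 + 16 in binary powers of 2.
So 11^1456 ≡ 288 · 361 · 639 · 338 · 144 ≡ 392 (mod 1457).
Since 392 ≠ 1, base 11 is a Fermat witness: 1457 is composite.

392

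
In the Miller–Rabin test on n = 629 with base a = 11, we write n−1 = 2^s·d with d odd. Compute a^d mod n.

629 − 1 = 628 = 2^2 · 157, so d = 157.
11^1 ≡ 11 (mod 629)
11^2 ≡ 11^2 = 121 ≡ 121 (mod 629)
11^4 ≡ 121^2 = 14641 ≡ 174 (mod 629)
11^8 ≡ 174^2 = 30276 ≡ 84 (mod 629)
11^16 ≡ 84^2 = 7056 ≡ 137 (mod 629)
11^32 ≡ 137^2 = 18769 ≡ 528 (mod 629)
11^64 ≡ 528^2 = 278784 ≡ 137 (mod 629)
11^128 ≡ 137^2 = 18769 ≡ 528 (mod 629)
157 = 128 + 16 + 8 + 4 + 1 in binary powers of 2.
So 11^157 ≡ 528 · 137 · 84 · 174 · 11 ≡ 381 (mod 629).
Squaring chain: 381 → 491; never reaches −1, so base 11 is a Miller–Rabin witness that 629 is composite.

381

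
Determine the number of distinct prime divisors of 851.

2

851 = 23 · 37
851 = 23 · 37, which has 2 distinct prime factors.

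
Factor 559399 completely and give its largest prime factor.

97

559399 = 73 · 7663
7663 = 79 · 97
97 is prime.
So 559399 = 73 · 79 · 97; the largest prime factor is 97.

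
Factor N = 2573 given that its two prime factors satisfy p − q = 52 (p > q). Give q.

Since p = q + 52, we have 2573 = q(q + 52), so q² + 52q − 2573 = 0.
Discriminant: 52² + 4·2573 = 2704 + 10292 = 12996; √12996 = 114.
q = (−52 + 114)/2 = 31, and p = q + 52 = 83.
Check: 31 · 83 = 2573.

31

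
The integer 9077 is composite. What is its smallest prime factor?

9077 is odd.
Digit sum 23, not divisible by 3.
Ends in 7: not divisible by 5.
7: 9077 = 7·1296 + 5
11: 9077 = 11·825 + 2
13: 9077 = 13·698 + 3
17: 9077 = 17·533 + 16
19: 9077 = 19·477 + 14
23: 9077 = 23·394 + 15
29: 9077 = 29·313

29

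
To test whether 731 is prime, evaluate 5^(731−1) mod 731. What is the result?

298

5^1 ≡ 5 (mod 731)
5^2 ≡ 5^2 = 25 ≡ 25 (mod 731)
5^4 ≡ 25^2 = 625 ≡ 625 (mod 731)
5^8 ≡ 625^2 = 390625 ≡ 271 (mod 731)
5^16 ≡ 271^2 = 73441 ≡ 341 (mod 731)
5^32 ≡ 341^2 = 116281 ≡ 52 (mod 731)
5^64 ≡ 52^2 = 2704 ≡ 511 (mod 731)
5^128 ≡ 511^2 = 261121 ≡ 154 (mod 731)
5^256 ≡ 154^2 = 23716 ≡ 324 (mod 731)
5^512 ≡ 324^2 = 104976 ≡ 443 (mod 731)
730 = 512 + 128 + 64 + 16 + 8 + 2 in binary powers of 2.
So 5^730 ≡ 443 · 154 · 511 · 341 · 271 · 25 ≡ 298 (mod 731).
Since 298 ≠ 1, base 5 is a Fermat witness: 731 is composite.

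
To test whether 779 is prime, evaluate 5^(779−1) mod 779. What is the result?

720

5^1 ≡ 5 (mod 779)
5^2 ≡ 5^2 = 25 ≡ 25 (mod 779)
5^4 ≡ 25^2 = 625 ≡ 625 (mod 779)
5^8 ≡ 625^2 = 390625 ≡ 346 (mod 779)
5^16 ≡ 346^2 = 119716 ≡ 529 (mod 779)
5^32 ≡ 529^2 = 279841 ≡ 180 (mod 779)
5^64 ≡ 180^2 = 32400 ≡ 461 (mod 779)
5^128 ≡ 461^2 = 212521 ≡ 633 (mod 779)
5^256 ≡ 633^2 = 400689 ≡ 283 (mod 779)
5^512 ≡ 283^2 = 80089 ≡ 631 (mod 779)
778 = 512 + 256 + 8 + 2 in binary powers of 2.
So 5^778 ≡ 631 · 283 · 346 · 25 ≡ 720 (mod 779).
Since 720 ≠ 1, base 5 is a Fermat witness: 779 is composite.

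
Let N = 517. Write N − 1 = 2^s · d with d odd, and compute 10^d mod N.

43

517 − 1 = 516 = 2^2 · 129, so d = 129.
10^1 ≡ 10 (mod 517)
10^2 ≡ 10^2 = 100 ≡ 100 (mod 517)
10^4 ≡ 100^2 = 10000 ≡ 177 (mod 517)
10^8 ≡ 177^2 = 31329 ≡ 309 (mod 517)
10^16 ≡ 309^2 = 95481 ≡ 353 (mod 517)
10^32 ≡ 353^2 = 124609 ≡ 12 (mod 517)
10^64 ≡ 12^2 = 144 ≡ 144 (mod 517)
10^128 ≡ 144^2 = 20736 ≡ 56 (mod 517)
129 = 128 + 1 in binary powers of 2.
So 10^129 ≡ 56 · 10 ≡ 43 (mod 517).
Squaring chain: 43 → 298; never reaches −1, so base 10 is a Miller–Rabin witness that 517 is composite.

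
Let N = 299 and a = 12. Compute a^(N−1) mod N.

12^1 ≡ 12 (mod 299)
12^2 ≡ 12^2 = 144 ≡ 144 (mod 299)
12^4 ≡ 144^2 = 20736 ≡ 105 (mod 299)
12^8 ≡ 105^2 = 11025 ≡ 261 (mod 299)
12^16 ≡ 261^2 = 68121 ≡ 248 (mod 299)
12^32 ≡ 248^2 = 61504 ≡ 209 (mod 299)
12^64 ≡ 209^2 = 43681 ≡ 27 (mod 299)
12^128 ≡ 27^2 = 729 ≡ 131 (mod 299)
12^256 ≡ 131^2 = 17161 ≡ 118 (mod 299)
298 = 256 + 32 + 8 + 2 in binary powers of 2.
So 12^298 ≡ 118 · 209 · 261 · 144 ≡ 196 (mod 299).
Since 196 ≠ 1, base 12 is a Fermat witness: 299 is composite.

196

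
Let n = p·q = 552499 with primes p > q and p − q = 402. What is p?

971

Since p = q + 402, we have 552499 = q(q + 402), so q² + 402q − 552499 = 0.
Discriminant: 402² + 4·552499 = 161604 + 2209996 = 2371600; √2371600 = 1540.
q = (−402 + 1540)/2 = 569, and p = q + 402 = 971.
Check: 569 · 971 = 552499.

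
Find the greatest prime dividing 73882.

53

73882 = 2 · 36941
36941 = 17 · 2173
2173 = 41 · 53
53 is prime.
So 73882 = 2 · 17 · 41 · 53; the largest prime factor is 53.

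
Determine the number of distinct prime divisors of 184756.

5

184756 = 2^2 · 46189
46189 = 11 · 4199
4199 = 13 · 323
323 = 17 · 19
184756 = 2^2 · 11 · 13 · 17 · 19, which has 5 distinct prime factors.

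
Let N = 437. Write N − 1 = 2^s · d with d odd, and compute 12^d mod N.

278

437 − 1 = 436 = 2^2 · 109, so d = 109.
12^1 ≡ 12 (mod 437)
12^2 ≡ 12^2 = 144 ≡ 144 (mod 437)
12^4 ≡ 144^2 = 20736 ≡ 197 (mod 437)
12^8 ≡ 197^2 = 38809 ≡ 353 (mod 437)
12^16 ≡ 353^2 = 124609 ≡ 64 (mod 437)
12^32 ≡ 64^2 = 4096 ≡ 163 (mod 437)
12^64 ≡ 163^2 = 26569 ≡ 349 (mod 437)
109 = 64 + 32 + 8 + 4 + 1 in binary powers of 2.
So 12^109 ≡ 349 · 163 · 353 · 197 · 12 ≡ 278 (mod 437).
Squaring chain: 278 → 372; never reaches −1, so base 12 is a Miller–Rabin witness that 437 is composite.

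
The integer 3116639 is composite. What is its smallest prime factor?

3116639 is odd.
Digit sum 29, not divisible by 3.
Ends in 9: not divisible by 5.
7: 3116639 = 7·445234 + 1
11: 3116639 = 11·283330 + 9
13: 3116639 = 13·239741 + 6
17: 3116639 = 17·183331 + 12
19: 3116639 = 19·164033 + 12
23: 3116639 = 23·135506 + 1
29: 3116639 = 29·107470 + 9
31: 3116639 = 31·100536 + 23
37: 3116639 = 37·84233 + 18
41: 3116639 = 41·76015 + 24
43: 3116639 = 43·72479 + 42
47: 3116639 = 47·66311 + 22
53: 3116639 = 53·58804 + 27
59: 3116639 = 59·52824 + 23
61: 3116639 = 61·51092 + 27
67: 3116639 = 67·46517

67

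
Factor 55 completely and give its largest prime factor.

11

55 = 5 · 11
11 is prime.
So 55 = 5 · 11; the largest prime factor is 11.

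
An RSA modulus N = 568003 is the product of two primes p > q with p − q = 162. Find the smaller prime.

Since p = q + 162, we have 568003 = q(q + 162), so q² + 162q − 568003 = 0.
Discriminant: 162² + 4·568003 = 26244 + 2272012 = 2298256; √2298256 = 1516.
q = (−162 + 1516)/2 = 677, and p = q + 162 = 839.
Check: 677 · 839 = 568003.

677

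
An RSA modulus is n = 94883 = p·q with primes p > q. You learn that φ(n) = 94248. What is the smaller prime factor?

239

φ(n) = (p−1)(q−1) = n − (p+q) + 1, so p + q = 94883 − 94248 + 1 = 636.
p and q are the roots of t² − 636t + 94883 = 0.
Discriminant: 636² − 4·94883 = 404496 − 379532 = 24964; √24964 = 158.
q = (636 − 158)/2 = 239, p = (636 + 158)/2 = 397.
Check: 239 · 397 = 94883.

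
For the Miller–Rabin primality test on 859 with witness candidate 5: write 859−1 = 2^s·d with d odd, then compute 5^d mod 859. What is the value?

1

859 − 1 = 858 = 2^1 · 429, so d = 429.
5^1 ≡ 5 (mod 859)
5^2 ≡ 5^2 = 25 ≡ 25 (mod 859)
5^4 ≡ 25^2 = 625 ≡ 625 (mod 859)
5^8 ≡ 625^2 = 390625 ≡ 639 (mod 859)
5^16 ≡ 639^2 = 408321 ≡ 296 (mod 859)
5^32 ≡ 296^2 = 87616 ≡ 857 (mod 859)
5^64 ≡ 857^2 = 734449 ≡ 4 (mod 859)
5^128 ≡ 4^2 = 16 ≡ 16 (mod 859)
5^256 ≡ 16^2 = 256 ≡ 256 (mod 859)
429 = 256 + 128 + 32 + 8 + 4 + 1 in binary powers of 2.
So 5^429 ≡ 256 · 16 · 857 · 639 · 625 · 5 ≡ 1 (mod 859).
Since 5^d ≡ 1 (mod 859), base 5 does not prove 859 composite.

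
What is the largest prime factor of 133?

19

133 = 7 · 19
19 is prime.
So 133 = 7 · 19; the largest prime factor is 19.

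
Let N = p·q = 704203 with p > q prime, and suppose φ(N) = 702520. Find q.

φ(n) = (p−1)(q−1) = n − (p+q) + 1, so p + q = 704203 − 702520 + 1 = 1684.
p and q are the roots of t² − 1684t + 704203 = 0.
Discriminant: 1684² − 4·704203 = 2835856 − 2816812 = 19044; √19044 = 138.
q = (1684 − 138)/2 = 773, p = (1684 + 138)/2 = 911.
Check: 773 · 911 = 704203.

773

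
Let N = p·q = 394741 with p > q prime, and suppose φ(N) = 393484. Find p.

659

φ(n) = (p−1)(q−1) = n − (p+q) + 1, so p + q = 394741 − 393484 + 1 = 1258.
p and q are the roots of t² − 1258t + 394741 = 0.
Discriminant: 1258² − 4·394741 = 1582564 − 1578964 = 3600; √3600 = 60.
q = (1258 − 60)/2 = 599, p = (1258 + 60)/2 = 659.
Check: 599 · 659 = 394741.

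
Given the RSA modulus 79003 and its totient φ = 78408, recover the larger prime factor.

397

φ(n) = (p−1)(q−1) = n − (p+q) + 1, so p + q = 79003 − 78408 + 1 = 596.
p and q are the roots of t² − 596t + 79003 = 0.
Discriminant: 596² − 4·79003 = 355216 − 316012 = 39204; √39204 = 198.
q = (596 − 198)/2 = 199, p = (596 + 198)/2 = 397.
Check: 199 · 397 = 79003.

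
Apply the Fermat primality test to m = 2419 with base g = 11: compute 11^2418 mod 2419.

11^1 ≡ 11 (mod 2419)
11^2 ≡ 11^2 = 121 ≡ 121 (mod 2419)
11^4 ≡ 121^2 = 14641 ≡ 127 (mod 2419)
11^8 ≡ 127^2 = 16129 ≡ 1615 (mod 2419)
11^16 ≡ 1615^2 = 2608225 ≡ 543 (mod 2419)
11^32 ≡ 543^2 = 294849 ≡ 2150 (mod 2419)
11^64 ≡ 2150^2 = 4622500 ≡ 2210 (mod 2419)
11^128 ≡ 2210^2 = 4884100 ≡ 139 (mod 2419)
11^256 ≡ 139^2 = 19321 ≡ 2388 (mod 2419)
11^512 ≡ 2388^2 = 5702544 ≡ 961 (mod 2419)
11^1024 ≡ 961^2 = 923521 ≡ 1882 (mod 2419)
11^2048 ≡ 1882^2 = 3541924 ≡ 508 (mod 2419)
2418 = 2048 + 256 + 64 + 32 + 16 + 2 in binary powers of 2.
So 11^2418 ≡ 508 · 2388 · 2210 · 2150 · 543 · 121 ≡ 513 (mod 2419).
Since 513 ≠ 1, base 11 is a Fermat witness: 2419 is composite.

513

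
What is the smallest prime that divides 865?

865 is odd.
Digit sum 19, not divisible by 3.
Ends in 5: divisible by 5.

5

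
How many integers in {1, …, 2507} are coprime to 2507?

2376

Factor: 2507 = 23 · 109.
φ(2507) = (23−1) · (109−1) = 22 · 108 = 2376.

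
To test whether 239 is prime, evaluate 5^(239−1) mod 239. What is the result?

1

5^1 ≡ 5 (mod 239)
5^2 ≡ 5^2 = 25 ≡ 25 (mod 239)
5^4 ≡ 25^2 = 625 ≡ 147 (mod 239)
5^8 ≡ 147^2 = 21609 ≡ 99 (mod 239)
5^16 ≡ 99^2 = 9801 ≡ 2 (mod 239)
5^32 ≡ 2^2 = 4 ≡ 4 (mod 239)
5^64 ≡ 4^2 = 16 ≡ 16 (mod 239)
5^128 ≡ 16^2 = 256 ≡ 17 (mod 239)
238 = 128 + 64 + 32 + 8 + 4 + 2 in binary powers of 2.
So 5^238 ≡ 17 · 16 · 4 · 99 · 147 · 25 ≡ 1 (mod 239).
Since the result is 1, base 5 gives no evidence that 239 is composite.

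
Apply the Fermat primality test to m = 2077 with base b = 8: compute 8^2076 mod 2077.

349

8^1 ≡ 8 (mod 2077)
8^2 ≡ 8^2 = 64 ≡ 64 (mod 2077)
8^4 ≡ 64^2 = 4096 ≡ 2019 (mod 2077)
8^8 ≡ 2019^2 = 4076361 ≡ 1287 (mod 2077)
8^16 ≡ 1287^2 = 1656369 ≡ 1000 (mod 2077)
8^32 ≡ 1000^2 = 1000000 ≡ 963 (mod 2077)
8^64 ≡ 963^2 = 927369 ≡ 1027 (mod 2077)
8^128 ≡ 1027^2 = 1054729 ≡ 1690 (mod 2077)
8^256 ≡ 1690^2 = 2856100 ≡ 225 (mod 2077)
8^512 ≡ 225^2 = 50625 ≡ 777 (mod 2077)
8^1024 ≡ 777^2 = 603729 ≡ 1399 (mod 2077)
8^2048 ≡ 1399^2 = 1957201 ≡ 667 (mod 2077)
2076 = 2048 + 16 + 8 + 4 in binary powers of 2.
So 8^2076 ≡ 667 · 1000 · 1287 · 2019 ≡ 349 (mod 2077).
Since 349 ≠ 1, base 8 is a Fermat witness: 2077 is composite.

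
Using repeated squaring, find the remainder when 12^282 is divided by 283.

1

12^1 ≡ 12 (mod 283)
12^2 ≡ 12^2 = 144 ≡ 144 (mod 283)
12^4 ≡ 144^2 = 20736 ≡ 77 (mod 283)
12^8 ≡ 77^2 = 5929 ≡ 269 (mod 283)
12^16 ≡ 269^2 = 72361 ≡ 196 (mod 283)
12^32 ≡ 196^2 = 38416 ≡ 211 (mod 283)
12^64 ≡ 211^2 = 44521 ≡ 90 (mod 283)
12^128 ≡ 90^2 = 8100 ≡ 176 (mod 283)
12^256 ≡ 176^2 = 30976 ≡ 129 (mod 283)
282 = 256 + 16 + 8 + 2 in binary powers of 2.
So 12^282 ≡ 129 · 196 · 269 · 144 ≡ 1 (mod 283).
Since the result is 1, base 12 gives no evidence that 283 is composite.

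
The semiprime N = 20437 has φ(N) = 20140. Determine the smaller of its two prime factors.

107

φ(n) = (p−1)(q−1) = n − (p+q) + 1, so p + q = 20437 − 20140 + 1 = 298.
p and q are the roots of t² − 298t + 20437 = 0.
Discriminant: 298² − 4·20437 = 88804 − 81748 = 7056; √7056 = 84.
q = (298 − 84)/2 = 107, p = (298 + 84)/2 = 191.
Check: 107 · 191 = 20437.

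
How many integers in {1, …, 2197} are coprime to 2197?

Factor: 2197 = 13^3.
φ(2197) = 13^2·(13−1) = 2028.

2028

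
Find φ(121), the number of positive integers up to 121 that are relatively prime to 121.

110

Factor: 121 = 11^2.
φ(121) = 11^1·(11−1) = 110.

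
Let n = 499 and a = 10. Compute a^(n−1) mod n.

10^1 ≡ 10 (mod 499)
10^2 ≡ 10^2 = 100 ≡ 100 (mod 499)
10^4 ≡ 100^2 = 10000 ≡ 20 (mod 499)
10^8 ≡ 20^2 = 400 ≡ 400 (mod 499)
10^16 ≡ 400^2 = 160000 ≡ 320 (mod 499)
10^32 ≡ 320^2 = 102400 ≡ 105 (mod 499)
10^64 ≡ 105^2 = 11025 ≡ 47 (mod 499)
10^128 ≡ 47^2 = 2209 ≡ 213 (mod 499)
10^256 ≡ 213^2 = 45369 ≡ 459 (mod 499)
498 = 256 + 128 + 64 + 32 + 16 + 2 in binary powers of 2.
So 10^498 ≡ 459 · 213 · 47 · 105 · 320 · 100 ≡ 1 (mod 499).
Since the result is 1, base 10 gives no evidence that 499 is composite.

1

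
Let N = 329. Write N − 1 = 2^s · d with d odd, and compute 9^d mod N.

329 − 1 = 328 = 2^3 · 41, so d = 41.
9^1 ≡ 9 (mod 329)
9^2 ≡ 9^2 = 81 ≡ 81 (mod 329)
9^4 ≡ 81^2 = 6561 ≡ 310 (mod 329)
9^8 ≡ 310^2 = 96100 ≡ 32 (mod 329)
9^16 ≡ 32^2 = 1024 ≡ 37 (mod 329)
9^32 ≡ 37^2 = 1369 ≡ 53 (mod 329)
41 = 32 + 8 + 1 in binary powers of 2.
So 9^41 ≡ 53 · 32 · 9 ≡ 130 (mod 329).
Squaring chain: 130 → 121 → 165; never reaches −1, so base 9 is a Miller–Rabin witness that 329 is composite.

130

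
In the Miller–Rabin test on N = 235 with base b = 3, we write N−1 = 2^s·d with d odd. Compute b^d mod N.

103

235 − 1 = 234 = 2^1 · 117, so d = 117.
3^1 ≡ 3 (mod 235)
3^2 ≡ 3^2 = 9 ≡ 9 (mod 235)
3^4 ≡ 9^2 = 81 ≡ 81 (mod 235)
3^8 ≡ 81^2 = 6561 ≡ 216 (mod 235)
3^16 ≡ 216^2 = 46656 ≡ 126 (mod 235)
3^32 ≡ 126^2 = 15876 ≡ 131 (mod 235)
3^64 ≡ 131^2 = 17161 ≡ 6 (mod 235)
117 = 64 + 32 + 16 + 4 + 1 in binary powers of 2.
So 3^117 ≡ 6 · 131 · 126 · 81 · 3 ≡ 103 (mod 235).
Squaring chain: 103; never reaches −1, so base 3 is a Miller–Rabin witness that 235 is composite.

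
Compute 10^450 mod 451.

10^1 ≡ 10 (mod 451)
10^2 ≡ 10^2 = 100 ≡ 100 (mod 451)
10^4 ≡ 100^2 = 10000 ≡ 78 (mod 451)
10^8 ≡ 78^2 = 6084 ≡ 221 (mod 451)
10^16 ≡ 221^2 = 48841 ≡ 133 (mod 451)
10^32 ≡ 133^2 = 17689 ≡ 100 (mod 451)
10^64 ≡ 100^2 = 10000 ≡ 78 (mod 451)
10^128 ≡ 78^2 = 6084 ≡ 221 (mod 451)
10^256 ≡ 221^2 = 48841 ≡ 133 (mod 451)
450 = 256 + 128 + 64 + 2 in binary powers of 2.
So 10^450 ≡ 133 · 221 · 78 · 100 ≡ 1 (mod 451).
Since the result is 1, base 10 gives no evidence that 451 is composite.

1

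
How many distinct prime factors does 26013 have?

4

26013 = 3 · 8671
8671 = 13 · 667
667 = 23 · 29
26013 = 3 · 13 · 23 · 29, which has 4 distinct prime factors.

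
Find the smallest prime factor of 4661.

4661 is odd.
Digit sum 17, not divisible by 3.
Ends in 1: not divisible by 5.
7: 4661 = 7·665 + 6
11: 4661 = 11·423 + 8
13: 4661 = 13·358 + 7
17: 4661 = 17·274 + 3
19: 4661 = 19·245 + 6
23: 4661 = 23·202 + 15
29: 4661 = 29·160 + 21
31: 4661 = 31·150 + 11
37: 4661 = 37·125 + 36
41: 4661 = 41·113 + 28
43: 4661 = 43·108 + 17
47: 4661 = 47·99 + 8
53: 4661 = 53·87 + 50
59: 4661 = 59·79

59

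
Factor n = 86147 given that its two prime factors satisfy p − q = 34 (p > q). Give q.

Since p = q + 34, we have 86147 = q(q + 34), so q² + 34q − 86147 = 0.
Discriminant: 34² + 4·86147 = 1156 + 344588 = 345744; √345744 = 588.
q = (−34 + 588)/2 = 277, and p = q + 34 = 311.
Check: 277 · 311 = 86147.

277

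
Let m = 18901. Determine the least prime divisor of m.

18901 is odd.
Digit sum 19, not divisible by 3.
Ends in 1: not divisible by 5.
7: 18901 = 7·2700 + 1
11: 18901 = 11·1718 + 3
13: 18901 = 13·1453 + 12
17: 18901 = 17·1111 + 14
19: 18901 = 19·994 + 15
23: 18901 = 23·821 + 18
29: 18901 = 29·651 + 22
31: 18901 = 31·609 + 22
37: 18901 = 37·510 + 31
41: 18901 = 41·461

41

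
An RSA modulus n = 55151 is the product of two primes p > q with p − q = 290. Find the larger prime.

421

Since p = q + 290, we have 55151 = q(q + 290), so q² + 290q − 55151 = 0.
Discriminant: 290² + 4·55151 = 84100 + 220604 = 304704; √304704 = 552.
q = (−290 + 552)/2 = 131, and p = q + 290 = 421.
Check: 131 · 421 = 55151.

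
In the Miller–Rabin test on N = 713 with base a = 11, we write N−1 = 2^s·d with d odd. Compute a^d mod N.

713 − 1 = 712 = 2^3 · 89, so d = 89.
11^1 ≡ 11 (mod 713)
11^2 ≡ 11^2 = 121 ≡ 121 (mod 713)
11^4 ≡ 121^2 = 14641 ≡ 381 (mod 713)
11^8 ≡ 381^2 = 145161 ≡ 422 (mod 713)
11^16 ≡ 422^2 = 178084 ≡ 547 (mod 713)
11^32 ≡ 547^2 = 299209 ≡ 462 (mod 713)
11^64 ≡ 462^2 = 213444 ≡ 257 (mod 713)
89 = 64 + 16 + 8 + 1 in binary powers of 2.
So 11^89 ≡ 257 · 547 · 422 · 11 ≡ 172 (mod 713).
Squaring chain: 172 → 351 → 565; never reaches −1, so base 11 is a Miller–Rabin witness that 713 is composite.

172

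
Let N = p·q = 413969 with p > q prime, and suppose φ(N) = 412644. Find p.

φ(n) = (p−1)(q−1) = n − (p+q) + 1, so p + q = 413969 − 412644 + 1 = 1326.
p and q are the roots of t² − 1326t + 413969 = 0.
Discriminant: 1326² − 4·413969 = 1758276 − 1655876 = 102400; √102400 = 320.
q = (1326 − 320)/2 = 503, p = (1326 + 320)/2 = 823.
Check: 503 · 823 = 413969.

823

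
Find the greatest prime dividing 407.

407 = 11 · 37
37 is prime.
So 407 = 11 · 37; the largest prime factor is 37.

37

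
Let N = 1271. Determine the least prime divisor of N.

31

1271 is odd.
Digit sum 11, not divisible by 3.
Ends in 1: not divisible by 5.
7: 1271 = 7·181 + 4
11: 1271 = 11·115 + 6
13: 1271 = 13·97 + 10
17: 1271 = 17·74 + 13
19: 1271 = 19·66 + 17
23: 1271 = 23·55 + 6
29: 1271 = 29·43 + 24
31: 1271 = 31·41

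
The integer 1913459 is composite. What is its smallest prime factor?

53

1913459 is odd.
Digit sum 32, not divisible by 3.
Ends in 9: not divisible by 5.
7: 1913459 = 7·273351 + 2
11: 1913459 = 11·173950 + 9
13: 1913459 = 13·147189 + 2
17: 1913459 = 17·112556 + 7
19: 1913459 = 19·100708 + 7
23: 1913459 = 23·83193 + 20
29: 1913459 = 29·65981 + 10
31: 1913459 = 31·61724 + 15
37: 1913459 = 37·51715 + 4
41: 1913459 = 41·46669 + 30
43: 1913459 = 43·44499 + 2
47: 1913459 = 47·40711 + 42
53: 1913459 = 53·36103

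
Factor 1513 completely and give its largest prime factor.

89

1513 = 17 · 89
89 is prime.
So 1513 = 17 · 89; the largest prime factor is 89.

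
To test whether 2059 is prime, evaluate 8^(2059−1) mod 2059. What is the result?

1971

8^1 ≡ 8 (mod 2059)
8^2 ≡ 8^2 = 64 ≡ 64 (mod 2059)
8^4 ≡ 64^2 = 4096 ≡ 2037 (mod 2059)
8^8 ≡ 2037^2 = 4149369 ≡ 484 (mod 2059)
8^16 ≡ 484^2 = 234256 ≡ 1589 (mod 2059)
8^32 ≡ 1589^2 = 2524921 ≡ 587 (mod 2059)
8^64 ≡ 587^2 = 344569 ≡ 716 (mod 2059)
8^128 ≡ 716^2 = 512656 ≡ 2024 (mod 2059)
8^256 ≡ 2024^2 = 4096576 ≡ 1225 (mod 2059)
8^512 ≡ 1225^2 = 1500625 ≡ 1673 (mod 2059)
8^1024 ≡ 1673^2 = 2798929 ≡ 748 (mod 2059)
8^2048 ≡ 748^2 = 559504 ≡ 1515 (mod 2059)
2058 = 2048 + 8 + 2 in binary powers of 2.
So 8^2058 ≡ 1515 · 484 · 64 ≡ 1971 (mod 2059).
Since 1971 ≠ 1, base 8 is a Fermat witness: 2059 is composite.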